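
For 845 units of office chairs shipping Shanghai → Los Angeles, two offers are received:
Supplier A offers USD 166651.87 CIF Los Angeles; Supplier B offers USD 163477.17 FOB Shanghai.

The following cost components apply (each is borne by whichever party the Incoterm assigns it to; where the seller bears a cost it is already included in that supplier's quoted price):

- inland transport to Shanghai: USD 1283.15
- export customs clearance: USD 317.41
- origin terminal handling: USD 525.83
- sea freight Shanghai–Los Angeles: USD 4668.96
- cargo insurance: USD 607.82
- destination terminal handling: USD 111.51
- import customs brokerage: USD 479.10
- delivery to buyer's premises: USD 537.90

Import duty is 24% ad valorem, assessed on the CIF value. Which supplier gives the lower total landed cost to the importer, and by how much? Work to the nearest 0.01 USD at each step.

Supplier A is cheaper by USD 2606.58

Supplier A (CIF):
The CIF price already equals the CIF value: 166651.87
Import duty = 166651.87 × 24% = 39996.45
Buyer bears (A): 111.51 + 479.10 + 537.90 = 1128.51
Landed cost (A) = invoice 166651.87 + 1128.51 + duty 39996.45 = 207776.83
Supplier B (FOB):
CIF value = FOB price + freight + insurance = 163477.17 + 4668.96 + 607.82 = 168753.95
Import duty = 168753.95 × 24% = 40500.95
Buyer bears (B): 4668.96 + 607.82 + 111.51 + 479.10 + 537.90 = 6405.29
Landed cost (B) = invoice 163477.17 + 6405.29 + duty 40500.95 = 210383.41
Difference = |207776.83 − 210383.41| = 2606.58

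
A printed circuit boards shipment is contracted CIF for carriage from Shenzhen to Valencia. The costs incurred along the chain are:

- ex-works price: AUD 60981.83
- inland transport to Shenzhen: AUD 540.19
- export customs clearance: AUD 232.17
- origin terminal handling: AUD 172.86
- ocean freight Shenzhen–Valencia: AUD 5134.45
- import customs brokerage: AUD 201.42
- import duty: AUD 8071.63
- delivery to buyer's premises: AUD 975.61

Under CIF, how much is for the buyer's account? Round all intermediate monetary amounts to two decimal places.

Buyer's account: AUD 9248.66

CIF: the seller pays costs through ocean freight and marine insurance to the destination port.
Seller's account: goods 60981.83 + inland to port 540.19 + export clearance 232.17 + origin terminal 172.86 + freight 5134.45 = 67061.50
Buyer's account: brokerage 201.42 + duty 8071.63 + delivery 975.61 = 9248.66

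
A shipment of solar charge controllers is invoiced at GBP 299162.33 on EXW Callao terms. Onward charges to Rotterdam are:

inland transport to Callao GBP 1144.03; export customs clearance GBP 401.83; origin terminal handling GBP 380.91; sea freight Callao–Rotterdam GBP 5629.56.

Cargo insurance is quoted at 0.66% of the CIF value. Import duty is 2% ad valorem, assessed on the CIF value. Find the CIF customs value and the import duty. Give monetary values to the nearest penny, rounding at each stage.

Let C be the CIF value. C = EXW price + pre-shipment costs + freight + 0.66% × C
C − 0.66% × C = 299162.33 + 1144.03 + 401.83 + 380.91 + 5629.56
0.9934 × C = 306718.66
C = 306718.66 / 0.9934 = 308756.45
Insurance premium = 0.66% × 308756.45 = 2037.79
Import duty = 308756.45 × 2% = 6175.13

CIF value: GBP 308756.45; import duty: GBP 6175.13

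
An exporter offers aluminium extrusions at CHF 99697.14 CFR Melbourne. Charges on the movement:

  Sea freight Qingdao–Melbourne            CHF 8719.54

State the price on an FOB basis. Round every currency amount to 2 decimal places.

FOB price: CHF 90977.60

From CFR to FOB, the seller no longer bears: freight.
FOB price = 99697.14 − 8719.54 = 90977.60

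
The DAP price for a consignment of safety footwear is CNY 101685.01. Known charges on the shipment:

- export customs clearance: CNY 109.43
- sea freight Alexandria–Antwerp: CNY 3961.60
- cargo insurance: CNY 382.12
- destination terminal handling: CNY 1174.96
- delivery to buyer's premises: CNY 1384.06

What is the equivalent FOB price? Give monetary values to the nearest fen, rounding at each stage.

Not relevant to the conversion: export clearance — on the seller under both DAP and FOB; already in the DAP price and stays in the FOB price.
From DAP to FOB, the seller no longer bears: freight, insurance, destination terminal, delivery.
FOB price = 101685.01 − 3961.60 − 382.12 − 1174.96 − 1384.06 = 94782.27

FOB price: CNY 94782.27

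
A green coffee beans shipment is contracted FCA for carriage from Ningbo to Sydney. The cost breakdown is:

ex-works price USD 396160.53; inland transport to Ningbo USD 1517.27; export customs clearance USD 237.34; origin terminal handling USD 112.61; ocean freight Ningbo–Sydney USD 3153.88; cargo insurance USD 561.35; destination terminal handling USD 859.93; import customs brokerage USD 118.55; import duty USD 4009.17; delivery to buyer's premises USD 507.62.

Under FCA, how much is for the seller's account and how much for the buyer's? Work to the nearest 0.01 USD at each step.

Seller: USD 397915.14; buyer: USD 9323.11

FCA: the seller delivers export-cleared goods to the carrier; the buyer bears costs from that point.
Seller's account: goods 396160.53 + inland to port 1517.27 + export clearance 237.34 = 397915.14
Buyer's account: origin terminal 112.61 + freight 3153.88 + insurance 561.35 + destination terminal 859.93 + brokerage 118.55 + duty 4009.17 + delivery 507.62 = 9323.11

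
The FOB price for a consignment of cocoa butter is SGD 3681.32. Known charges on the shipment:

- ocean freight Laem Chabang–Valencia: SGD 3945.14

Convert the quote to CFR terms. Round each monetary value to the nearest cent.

From FOB to CFR, the seller additionally bears: freight.
CFR price = 3681.32 + 3945.14 = 7626.46

CFR price: SGD 7626.46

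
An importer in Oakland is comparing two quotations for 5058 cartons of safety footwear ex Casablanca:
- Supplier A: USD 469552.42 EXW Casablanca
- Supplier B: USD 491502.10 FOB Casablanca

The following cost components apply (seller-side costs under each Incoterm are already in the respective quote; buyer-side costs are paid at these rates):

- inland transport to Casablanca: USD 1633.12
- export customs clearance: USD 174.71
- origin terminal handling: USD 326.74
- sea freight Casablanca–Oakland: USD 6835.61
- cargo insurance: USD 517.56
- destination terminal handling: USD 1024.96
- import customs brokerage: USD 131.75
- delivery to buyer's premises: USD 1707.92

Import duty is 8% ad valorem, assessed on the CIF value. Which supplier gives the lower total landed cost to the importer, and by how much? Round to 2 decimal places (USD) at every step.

Supplier A (EXW):
CIF value = EXW price + inland to port + export clearance + origin terminal + freight + insurance = 469552.42 + 1633.12 + 174.71 + 326.74 + 6835.61 + 517.56 = 479040.16
Import duty = 479040.16 × 8% = 38323.21
Buyer bears (A): 1633.12 + 174.71 + 326.74 + 6835.61 + 517.56 + 1024.96 + 131.75 + 1707.92 = 12352.37
Landed cost (A) = invoice 469552.42 + 12352.37 + duty 38323.21 = 520228.00
Supplier B (FOB):
CIF value = FOB price + freight + insurance = 491502.10 + 6835.61 + 517.56 = 498855.27
Import duty = 498855.27 × 8% = 39908.42
Buyer bears (B): 6835.61 + 517.56 + 1024.96 + 131.75 + 1707.92 = 10217.80
Landed cost (B) = invoice 491502.10 + 10217.80 + duty 39908.42 = 541628.32
Difference = |520228.00 − 541628.32| = 21400.32

Supplier A is cheaper by USD 21400.32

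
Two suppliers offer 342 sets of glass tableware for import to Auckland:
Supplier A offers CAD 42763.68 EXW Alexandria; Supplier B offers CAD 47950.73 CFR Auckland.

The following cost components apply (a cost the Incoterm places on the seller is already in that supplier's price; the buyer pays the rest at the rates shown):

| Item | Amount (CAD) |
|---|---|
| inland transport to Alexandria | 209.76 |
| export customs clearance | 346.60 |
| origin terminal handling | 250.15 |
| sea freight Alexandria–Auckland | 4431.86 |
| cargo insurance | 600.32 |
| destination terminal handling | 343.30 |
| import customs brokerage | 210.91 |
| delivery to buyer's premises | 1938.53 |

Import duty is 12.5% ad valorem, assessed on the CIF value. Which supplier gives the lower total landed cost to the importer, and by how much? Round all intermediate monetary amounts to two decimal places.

Supplier B is cheaper by CAD 57.74

Supplier A (EXW):
CIF value = EXW price + inland to port + export clearance + origin terminal + freight + insurance = 42763.68 + 209.76 + 346.60 + 250.15 + 4431.86 + 600.32 = 48602.37
Import duty = 48602.37 × 12.5% = 6075.30
Buyer bears (A): 209.76 + 346.60 + 250.15 + 4431.86 + 600.32 + 343.30 + 210.91 + 1938.53 = 8331.43
Landed cost (A) = invoice 42763.68 + 8331.43 + duty 6075.30 = 57170.41
Supplier B (CFR):
CIF value = CFR price + insurance = 47950.73 + 600.32 = 48551.05
Import duty = 48551.05 × 12.5% = 6068.88
Buyer bears (B): 600.32 + 343.30 + 210.91 + 1938.53 = 3093.06
Landed cost (B) = invoice 47950.73 + 3093.06 + duty 6068.88 = 57112.67
Difference = |57170.41 − 57112.67| = 57.74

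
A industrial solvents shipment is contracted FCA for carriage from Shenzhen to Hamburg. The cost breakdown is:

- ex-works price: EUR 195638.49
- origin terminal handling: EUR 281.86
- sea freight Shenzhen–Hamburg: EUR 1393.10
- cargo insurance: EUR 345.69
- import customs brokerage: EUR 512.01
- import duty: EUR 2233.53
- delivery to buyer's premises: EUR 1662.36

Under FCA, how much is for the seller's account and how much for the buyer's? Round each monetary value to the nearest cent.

FCA: the seller delivers export-cleared goods to the carrier; the buyer bears costs from that point.
Seller's account: goods 195638.49 = 195638.49
Buyer's account: origin terminal 281.86 + freight 1393.10 + insurance 345.69 + brokerage 512.01 + duty 2233.53 + delivery 1662.36 = 6428.55

Seller: EUR 195638.49; buyer: EUR 6428.55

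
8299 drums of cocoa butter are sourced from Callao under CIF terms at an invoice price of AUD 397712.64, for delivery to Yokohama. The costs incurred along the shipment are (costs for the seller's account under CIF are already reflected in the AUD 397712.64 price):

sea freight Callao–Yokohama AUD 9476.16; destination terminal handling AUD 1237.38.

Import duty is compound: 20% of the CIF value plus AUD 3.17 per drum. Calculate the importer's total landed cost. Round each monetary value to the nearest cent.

Total landed cost: AUD 504800.38

CIF: the seller pays costs through ocean freight and marine insurance to the destination port.
Already in the invoice (seller's account under CIF): freight — exclude.
The CIF price already equals the CIF value: 397712.64
Ad valorem component: 397712.64 × 20% = 79542.53
Specific component: 8299 × 3.17 = 26307.83
Import duty = 79542.53 + 26307.83 = 105850.36
Buyer bears: destination terminal 1237.38 + duty 105850.36 = 107087.74
Landed cost = invoice 397712.64 + 107087.74 = 504800.38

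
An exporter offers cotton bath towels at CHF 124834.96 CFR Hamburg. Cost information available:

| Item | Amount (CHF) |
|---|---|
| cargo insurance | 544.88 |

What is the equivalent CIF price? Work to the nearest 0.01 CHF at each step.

From CFR to CIF, the seller additionally bears: insurance.
CIF price = 124834.96 + 544.88 = 125379.84

CIF price: CHF 125379.84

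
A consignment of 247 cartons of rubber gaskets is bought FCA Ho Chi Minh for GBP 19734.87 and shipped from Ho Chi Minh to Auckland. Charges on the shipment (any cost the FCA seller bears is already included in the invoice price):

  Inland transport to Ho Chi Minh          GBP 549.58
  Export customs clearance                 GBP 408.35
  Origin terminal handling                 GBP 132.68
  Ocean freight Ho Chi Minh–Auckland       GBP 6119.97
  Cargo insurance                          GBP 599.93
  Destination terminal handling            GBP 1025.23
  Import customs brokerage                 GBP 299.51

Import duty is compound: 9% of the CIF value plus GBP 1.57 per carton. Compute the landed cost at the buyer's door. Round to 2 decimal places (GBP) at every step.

FCA: the seller delivers export-cleared goods to the carrier; the buyer bears costs from that point.
Already in the invoice (seller's account under FCA): inland to port, export clearance — exclude.
CIF value = FCA price + origin terminal + freight + insurance = 19734.87 + 132.68 + 6119.97 + 599.93 = 26587.45
Ad valorem component: 26587.45 × 9% = 2392.87
Specific component: 247 × 1.57 = 387.79
Import duty = 2392.87 + 387.79 = 2780.66
Buyer bears: origin terminal 132.68 + freight 6119.97 + insurance 599.93 + destination terminal 1025.23 + brokerage 299.51 + duty 2780.66 = 10957.98
Landed cost = invoice 19734.87 + 10957.98 = 30692.85

Total landed cost: GBP 30692.85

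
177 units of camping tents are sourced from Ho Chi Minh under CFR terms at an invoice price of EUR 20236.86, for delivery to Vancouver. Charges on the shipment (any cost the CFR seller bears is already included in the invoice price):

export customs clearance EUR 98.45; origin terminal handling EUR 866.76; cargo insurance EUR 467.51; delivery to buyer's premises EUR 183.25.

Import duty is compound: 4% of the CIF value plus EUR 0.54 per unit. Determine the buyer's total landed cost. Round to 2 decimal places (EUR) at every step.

CFR: the seller pays costs through ocean freight to the destination port, but not insurance.
Already in the invoice (seller's account under CFR): export clearance, origin terminal — exclude.
CIF value = CFR price + insurance = 20236.86 + 467.51 = 20704.37
Ad valorem component: 20704.37 × 4% = 828.17
Specific component: 177 × 0.54 = 95.58
Import duty = 828.17 + 95.58 = 923.75
Buyer bears: insurance 467.51 + delivery 183.25 + duty 923.75 = 1574.51
Landed cost = invoice 20236.86 + 1574.51 = 21811.37

Total landed cost: EUR 21811.37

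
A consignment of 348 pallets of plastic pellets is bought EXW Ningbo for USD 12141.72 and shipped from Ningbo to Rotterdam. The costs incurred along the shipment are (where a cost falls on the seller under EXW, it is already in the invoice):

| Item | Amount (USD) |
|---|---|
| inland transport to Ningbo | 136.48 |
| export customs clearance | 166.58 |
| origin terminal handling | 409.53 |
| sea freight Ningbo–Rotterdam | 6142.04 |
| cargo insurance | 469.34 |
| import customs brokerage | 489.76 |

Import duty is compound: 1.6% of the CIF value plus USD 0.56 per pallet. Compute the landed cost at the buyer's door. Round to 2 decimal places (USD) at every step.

EXW: the seller makes goods available at their premises; the buyer bears all onward costs.
CIF value = EXW price + inland to port + export clearance + origin terminal + freight + insurance = 12141.72 + 136.48 + 166.58 + 409.53 + 6142.04 + 469.34 = 19465.69
Ad valorem component: 19465.69 × 1.6% = 311.45
Specific component: 348 × 0.56 = 194.88
Import duty = 311.45 + 194.88 = 506.33
Buyer bears: inland to port 136.48 + export clearance 166.58 + origin terminal 409.53 + freight 6142.04 + insurance 469.34 + brokerage 489.76 + duty 506.33 = 8320.06
Landed cost = invoice 12141.72 + 8320.06 = 20461.78

Total landed cost: USD 20461.78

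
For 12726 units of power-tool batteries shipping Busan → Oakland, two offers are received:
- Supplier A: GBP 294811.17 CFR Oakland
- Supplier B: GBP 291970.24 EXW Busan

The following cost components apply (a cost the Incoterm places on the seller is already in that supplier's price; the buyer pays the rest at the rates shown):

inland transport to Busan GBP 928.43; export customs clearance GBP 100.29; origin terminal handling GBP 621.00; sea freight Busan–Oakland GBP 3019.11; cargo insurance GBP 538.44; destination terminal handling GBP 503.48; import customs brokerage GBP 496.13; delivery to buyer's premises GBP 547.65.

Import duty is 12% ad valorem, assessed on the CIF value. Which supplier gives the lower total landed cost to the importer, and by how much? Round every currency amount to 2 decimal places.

Supplier A (CFR):
CIF value = CFR price + insurance = 294811.17 + 538.44 = 295349.61
Import duty = 295349.61 × 12% = 35441.95
Buyer bears (A): 538.44 + 503.48 + 496.13 + 547.65 = 2085.70
Landed cost (A) = invoice 294811.17 + 2085.70 + duty 35441.95 = 332338.82
Supplier B (EXW):
CIF value = EXW price + inland to port + export clearance + origin terminal + freight + insurance = 291970.24 + 928.43 + 100.29 + 621.00 + 3019.11 + 538.44 = 297177.51
Import duty = 297177.51 × 12% = 35661.30
Buyer bears (B): 928.43 + 100.29 + 621.00 + 3019.11 + 538.44 + 503.48 + 496.13 + 547.65 = 6754.53
Landed cost (B) = invoice 291970.24 + 6754.53 + duty 35661.30 = 334386.07
Difference = |332338.82 − 334386.07| = 2047.25

Supplier A is cheaper by GBP 2047.25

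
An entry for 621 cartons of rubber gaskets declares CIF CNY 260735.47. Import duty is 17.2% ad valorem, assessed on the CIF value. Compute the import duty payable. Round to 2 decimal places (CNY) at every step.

Import duty = 260735.47 × 17.2% = 44846.50

Import duty: CNY 44846.50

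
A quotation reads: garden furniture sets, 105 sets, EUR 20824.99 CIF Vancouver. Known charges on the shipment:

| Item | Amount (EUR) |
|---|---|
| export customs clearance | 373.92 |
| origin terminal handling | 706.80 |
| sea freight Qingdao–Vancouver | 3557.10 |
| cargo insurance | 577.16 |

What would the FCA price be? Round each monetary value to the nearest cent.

Not relevant to the conversion: export clearance — on the seller under both CIF and FCA; already in the CIF price and stays in the FCA price.
From CIF to FCA, the seller no longer bears: origin terminal, freight, insurance.
FCA price = 20824.99 − 706.80 − 3557.10 − 577.16 = 15983.93

FCA price: EUR 15983.93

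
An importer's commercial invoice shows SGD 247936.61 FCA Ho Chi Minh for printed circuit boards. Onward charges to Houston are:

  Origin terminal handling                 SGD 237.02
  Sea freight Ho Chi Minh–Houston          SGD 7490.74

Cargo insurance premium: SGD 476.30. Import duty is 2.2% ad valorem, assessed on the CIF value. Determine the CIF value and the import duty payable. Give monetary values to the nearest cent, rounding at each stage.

CIF value: SGD 256140.67; import duty: SGD 5635.09

CIF = FCA price + pre-shipment costs + freight + insurance
CIF = 247936.61 + 237.02 + 7490.74 + 476.30 = 256140.67
Import duty = 256140.67 × 2.2% = 5635.09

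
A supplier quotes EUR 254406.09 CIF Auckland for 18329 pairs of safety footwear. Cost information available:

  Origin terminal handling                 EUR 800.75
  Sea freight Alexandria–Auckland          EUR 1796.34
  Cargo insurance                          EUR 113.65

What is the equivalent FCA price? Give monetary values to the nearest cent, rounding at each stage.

FCA price: EUR 251695.35

From CIF to FCA, the seller no longer bears: origin terminal, freight, insurance.
FCA price = 254406.09 − 800.75 − 1796.34 − 113.65 = 251695.35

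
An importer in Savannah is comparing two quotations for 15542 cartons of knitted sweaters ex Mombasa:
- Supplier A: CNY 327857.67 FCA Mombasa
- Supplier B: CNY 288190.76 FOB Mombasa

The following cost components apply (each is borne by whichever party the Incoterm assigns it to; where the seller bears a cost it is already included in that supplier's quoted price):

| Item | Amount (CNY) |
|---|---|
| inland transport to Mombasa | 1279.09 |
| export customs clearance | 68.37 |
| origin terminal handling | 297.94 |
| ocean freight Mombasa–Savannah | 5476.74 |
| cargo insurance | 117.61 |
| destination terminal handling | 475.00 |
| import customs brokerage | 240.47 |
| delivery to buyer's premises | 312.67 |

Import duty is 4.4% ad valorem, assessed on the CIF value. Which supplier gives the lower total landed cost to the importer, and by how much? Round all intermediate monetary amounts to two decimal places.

Supplier B is cheaper by CNY 41723.31

Supplier A (FCA):
CIF value = FCA price + origin terminal + freight + insurance = 327857.67 + 297.94 + 5476.74 + 117.61 = 333749.96
Import duty = 333749.96 × 4.4% = 14685.00
Buyer bears (A): 297.94 + 5476.74 + 117.61 + 475.00 + 240.47 + 312.67 = 6920.43
Landed cost (A) = invoice 327857.67 + 6920.43 + duty 14685.00 = 349463.10
Supplier B (FOB):
CIF value = FOB price + freight + insurance = 288190.76 + 5476.74 + 117.61 = 293785.11
Import duty = 293785.11 × 4.4% = 12926.54
Buyer bears (B): 5476.74 + 117.61 + 475.00 + 240.47 + 312.67 = 6622.49
Landed cost (B) = invoice 288190.76 + 6622.49 + duty 12926.54 = 307739.79
Difference = |349463.10 − 307739.79| = 41723.31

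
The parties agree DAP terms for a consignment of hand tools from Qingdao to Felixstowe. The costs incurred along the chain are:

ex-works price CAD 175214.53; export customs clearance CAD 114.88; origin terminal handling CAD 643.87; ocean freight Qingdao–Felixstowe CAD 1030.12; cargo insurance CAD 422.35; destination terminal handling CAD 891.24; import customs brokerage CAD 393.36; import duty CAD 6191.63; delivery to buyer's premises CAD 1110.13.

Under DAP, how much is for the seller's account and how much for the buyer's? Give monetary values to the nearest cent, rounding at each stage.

Seller: CAD 179427.12; buyer: CAD 6584.99

DAP: the seller bears all costs to the named destination except import duty and clearance.
Seller's account: goods 175214.53 + export clearance 114.88 + origin terminal 643.87 + freight 1030.12 + insurance 422.35 + destination terminal 891.24 + delivery 1110.13 = 179427.12
Buyer's account: brokerage 393.36 + duty 6191.63 = 6584.99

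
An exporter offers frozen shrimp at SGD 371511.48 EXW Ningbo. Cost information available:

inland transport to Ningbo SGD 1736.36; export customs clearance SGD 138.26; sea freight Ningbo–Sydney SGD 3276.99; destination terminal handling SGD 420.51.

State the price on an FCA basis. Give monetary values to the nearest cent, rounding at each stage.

FCA price: SGD 373386.10

Not relevant to the conversion: freight, destination terminal — on the buyer under both terms; not part of either seller's price.
From EXW to FCA, the seller additionally bears: inland to port, export clearance.
FCA price = 371511.48 + 1736.36 + 138.26 = 373386.10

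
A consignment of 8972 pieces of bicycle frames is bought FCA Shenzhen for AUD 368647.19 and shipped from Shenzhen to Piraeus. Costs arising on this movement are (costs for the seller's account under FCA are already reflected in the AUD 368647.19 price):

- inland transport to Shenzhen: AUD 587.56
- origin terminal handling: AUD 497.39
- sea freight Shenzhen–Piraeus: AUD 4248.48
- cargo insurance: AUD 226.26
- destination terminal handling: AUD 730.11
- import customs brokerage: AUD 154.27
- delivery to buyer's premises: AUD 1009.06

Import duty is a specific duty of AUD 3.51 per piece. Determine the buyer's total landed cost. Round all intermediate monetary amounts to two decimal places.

FCA: the seller delivers export-cleared goods to the carrier; the buyer bears costs from that point.
Already in the invoice (seller's account under FCA): inland to port — exclude.
CIF value = FCA price + origin terminal + freight + insurance = 368647.19 + 497.39 + 4248.48 + 226.26 = 373619.32
Import duty = 8972 × 3.51 = 31491.72
Buyer bears: origin terminal 497.39 + freight 4248.48 + insurance 226.26 + destination terminal 730.11 + brokerage 154.27 + delivery 1009.06 + duty 31491.72 = 38357.29
Landed cost = invoice 368647.19 + 38357.29 = 407004.48

Total landed cost: AUD 407004.48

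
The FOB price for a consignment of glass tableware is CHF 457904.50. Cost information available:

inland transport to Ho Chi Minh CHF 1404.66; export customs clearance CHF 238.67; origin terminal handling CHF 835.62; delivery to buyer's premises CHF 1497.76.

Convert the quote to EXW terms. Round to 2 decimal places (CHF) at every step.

Not relevant to the conversion: delivery — on the buyer under both terms; not part of either seller's price.
From FOB to EXW, the seller no longer bears: inland to port, export clearance, origin terminal.
EXW price = 457904.50 − 1404.66 − 238.67 − 835.62 = 455425.55

EXW price: CHF 455425.55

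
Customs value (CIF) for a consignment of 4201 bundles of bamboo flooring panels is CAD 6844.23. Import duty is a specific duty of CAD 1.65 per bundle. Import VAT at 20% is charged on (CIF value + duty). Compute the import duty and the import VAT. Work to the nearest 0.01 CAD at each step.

Import duty = 4201 × 1.65 = 6931.65
VAT base = CIF + duty = 6844.23 + 6931.65 = 13775.88
Import VAT = 13775.88 × 20% = 2755.18

Import duty: CAD 6931.65; import VAT: CAD 2755.18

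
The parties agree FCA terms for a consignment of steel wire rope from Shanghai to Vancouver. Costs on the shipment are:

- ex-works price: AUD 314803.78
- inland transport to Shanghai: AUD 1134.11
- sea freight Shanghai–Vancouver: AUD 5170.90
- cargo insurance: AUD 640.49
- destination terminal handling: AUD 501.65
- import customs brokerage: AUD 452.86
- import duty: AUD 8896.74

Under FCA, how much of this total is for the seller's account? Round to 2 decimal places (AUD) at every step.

Seller's account: AUD 315937.89

FCA: the seller delivers export-cleared goods to the carrier; the buyer bears costs from that point.
Seller's account: goods 314803.78 + inland to port 1134.11 = 315937.89
Buyer's account: freight 5170.90 + insurance 640.49 + destination terminal 501.65 + brokerage 452.86 + duty 8896.74 = 15662.64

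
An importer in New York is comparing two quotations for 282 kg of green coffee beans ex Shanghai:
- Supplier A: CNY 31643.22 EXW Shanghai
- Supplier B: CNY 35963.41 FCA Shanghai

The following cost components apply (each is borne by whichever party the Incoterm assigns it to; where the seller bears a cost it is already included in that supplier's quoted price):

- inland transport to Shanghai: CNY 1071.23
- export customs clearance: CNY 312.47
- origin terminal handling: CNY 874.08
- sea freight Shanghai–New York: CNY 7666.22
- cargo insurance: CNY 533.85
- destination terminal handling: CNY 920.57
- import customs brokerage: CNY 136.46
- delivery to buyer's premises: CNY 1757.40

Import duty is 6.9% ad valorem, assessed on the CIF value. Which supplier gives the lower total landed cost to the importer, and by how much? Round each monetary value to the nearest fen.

Supplier A (EXW):
CIF value = EXW price + inland to port + export clearance + origin terminal + freight + insurance = 31643.22 + 1071.23 + 312.47 + 874.08 + 7666.22 + 533.85 = 42101.07
Import duty = 42101.07 × 6.9% = 2904.97
Buyer bears (A): 1071.23 + 312.47 + 874.08 + 7666.22 + 533.85 + 920.57 + 136.46 + 1757.40 = 13272.28
Landed cost (A) = invoice 31643.22 + 13272.28 + duty 2904.97 = 47820.47
Supplier B (FCA):
CIF value = FCA price + origin terminal + freight + insurance = 35963.41 + 874.08 + 7666.22 + 533.85 = 45037.56
Import duty = 45037.56 × 6.9% = 3107.59
Buyer bears (B): 874.08 + 7666.22 + 533.85 + 920.57 + 136.46 + 1757.40 = 11888.58
Landed cost (B) = invoice 35963.41 + 11888.58 + duty 3107.59 = 50959.58
Difference = |47820.47 − 50959.58| = 3139.11

Supplier A is cheaper by CNY 3139.11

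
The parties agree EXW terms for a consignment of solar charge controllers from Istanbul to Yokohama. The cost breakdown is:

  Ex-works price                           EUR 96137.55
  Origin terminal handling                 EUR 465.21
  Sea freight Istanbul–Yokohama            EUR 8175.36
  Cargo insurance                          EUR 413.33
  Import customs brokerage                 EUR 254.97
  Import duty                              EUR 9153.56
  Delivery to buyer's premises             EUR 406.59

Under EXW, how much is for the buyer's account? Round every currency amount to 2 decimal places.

EXW: the seller makes goods available at their premises; the buyer bears all onward costs.
Seller's account: goods 96137.55 = 96137.55
Buyer's account: origin terminal 465.21 + freight 8175.36 + insurance 413.33 + brokerage 254.97 + duty 9153.56 + delivery 406.59 = 18869.02

Buyer's account: EUR 18869.02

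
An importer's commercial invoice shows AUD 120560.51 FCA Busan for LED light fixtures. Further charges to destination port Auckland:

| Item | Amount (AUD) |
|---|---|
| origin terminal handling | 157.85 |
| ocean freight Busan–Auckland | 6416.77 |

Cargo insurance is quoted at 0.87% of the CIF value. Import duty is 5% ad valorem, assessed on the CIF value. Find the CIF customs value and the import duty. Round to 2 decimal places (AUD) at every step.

Let C be the CIF value. C = FCA price + pre-shipment costs + freight + 0.87% × C
C − 0.87% × C = 120560.51 + 157.85 + 6416.77
0.9913 × C = 127135.13
C = 127135.13 / 0.9913 = 128250.91
Insurance premium = 0.87% × 128250.91 = 1115.78
Import duty = 128250.91 × 5% = 6412.55

CIF value: AUD 128250.91; import duty: AUD 6412.55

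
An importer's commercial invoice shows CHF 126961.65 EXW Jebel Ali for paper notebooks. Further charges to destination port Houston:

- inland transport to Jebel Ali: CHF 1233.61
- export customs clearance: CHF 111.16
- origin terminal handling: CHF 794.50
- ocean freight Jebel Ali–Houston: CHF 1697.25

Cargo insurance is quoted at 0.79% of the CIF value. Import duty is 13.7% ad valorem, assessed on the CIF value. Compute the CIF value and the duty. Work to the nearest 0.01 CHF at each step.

CIF value: CHF 131839.70; import duty: CHF 18062.04

Let C be the CIF value. C = EXW price + pre-shipment costs + freight + 0.79% × C
C − 0.79% × C = 126961.65 + 1233.61 + 111.16 + 794.50 + 1697.25
0.9921 × C = 130798.17
C = 130798.17 / 0.9921 = 131839.70
Insurance premium = 0.79% × 131839.70 = 1041.53
Import duty = 131839.70 × 13.7% = 18062.04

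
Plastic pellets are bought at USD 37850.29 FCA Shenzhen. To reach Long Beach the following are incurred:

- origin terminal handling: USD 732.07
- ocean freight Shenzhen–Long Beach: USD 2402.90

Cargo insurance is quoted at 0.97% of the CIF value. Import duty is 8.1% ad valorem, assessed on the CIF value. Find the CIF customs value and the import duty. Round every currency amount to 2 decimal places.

CIF value: USD 41386.71; import duty: USD 3352.32

Let C be the CIF value. C = FCA price + pre-shipment costs + freight + 0.97% × C
C − 0.97% × C = 37850.29 + 732.07 + 2402.90
0.9903 × C = 40985.26
C = 40985.26 / 0.9903 = 41386.71
Insurance premium = 0.97% × 41386.71 = 401.45
Import duty = 41386.71 × 8.1% = 3352.32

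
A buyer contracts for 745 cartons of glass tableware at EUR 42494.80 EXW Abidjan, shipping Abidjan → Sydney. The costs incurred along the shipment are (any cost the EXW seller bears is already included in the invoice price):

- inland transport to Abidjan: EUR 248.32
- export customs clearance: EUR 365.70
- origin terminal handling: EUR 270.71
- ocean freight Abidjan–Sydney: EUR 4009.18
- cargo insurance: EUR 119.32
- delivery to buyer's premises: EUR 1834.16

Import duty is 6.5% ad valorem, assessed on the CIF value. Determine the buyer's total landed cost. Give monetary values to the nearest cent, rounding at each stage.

EXW: the seller makes goods available at their premises; the buyer bears all onward costs.
CIF value = EXW price + inland to port + export clearance + origin terminal + freight + insurance = 42494.80 + 248.32 + 365.70 + 270.71 + 4009.18 + 119.32 = 47508.03
Import duty = 47508.03 × 6.5% = 3088.02
Buyer bears: inland to port 248.32 + export clearance 365.70 + origin terminal 270.71 + freight 4009.18 + insurance 119.32 + delivery 1834.16 + duty 3088.02 = 9935.41
Landed cost = invoice 42494.80 + 9935.41 = 52430.21

Total landed cost: EUR 52430.21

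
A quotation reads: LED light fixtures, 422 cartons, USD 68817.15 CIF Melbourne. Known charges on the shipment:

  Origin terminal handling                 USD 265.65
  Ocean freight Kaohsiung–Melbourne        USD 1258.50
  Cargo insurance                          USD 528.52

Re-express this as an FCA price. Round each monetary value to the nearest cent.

From CIF to FCA, the seller no longer bears: origin terminal, freight, insurance.
FCA price = 68817.15 − 265.65 − 1258.50 − 528.52 = 66764.48

FCA price: USD 66764.48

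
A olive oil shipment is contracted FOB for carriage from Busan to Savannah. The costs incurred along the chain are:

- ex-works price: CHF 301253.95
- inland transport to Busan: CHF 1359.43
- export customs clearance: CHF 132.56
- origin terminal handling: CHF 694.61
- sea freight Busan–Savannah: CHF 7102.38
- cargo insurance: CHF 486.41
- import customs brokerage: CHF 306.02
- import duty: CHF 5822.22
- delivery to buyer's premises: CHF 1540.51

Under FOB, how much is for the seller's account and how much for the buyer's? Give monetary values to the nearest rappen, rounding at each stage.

Seller: CHF 303440.55; buyer: CHF 15257.54

FOB: the seller bears costs until goods are on board at the origin port; the buyer bears freight, insurance and all costs thereafter.
Seller's account: goods 301253.95 + inland to port 1359.43 + export clearance 132.56 + origin terminal 694.61 = 303440.55
Buyer's account: freight 7102.38 + insurance 486.41 + brokerage 306.02 + duty 5822.22 + delivery 1540.51 = 15257.54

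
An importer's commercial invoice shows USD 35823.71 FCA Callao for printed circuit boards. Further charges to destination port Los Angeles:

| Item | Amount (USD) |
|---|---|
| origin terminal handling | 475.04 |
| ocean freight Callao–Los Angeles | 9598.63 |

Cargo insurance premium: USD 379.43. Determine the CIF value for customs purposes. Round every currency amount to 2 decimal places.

CIF = FCA price + pre-shipment costs + freight + insurance
CIF = 35823.71 + 475.04 + 9598.63 + 379.43 = 46276.81

CIF value: USD 46276.81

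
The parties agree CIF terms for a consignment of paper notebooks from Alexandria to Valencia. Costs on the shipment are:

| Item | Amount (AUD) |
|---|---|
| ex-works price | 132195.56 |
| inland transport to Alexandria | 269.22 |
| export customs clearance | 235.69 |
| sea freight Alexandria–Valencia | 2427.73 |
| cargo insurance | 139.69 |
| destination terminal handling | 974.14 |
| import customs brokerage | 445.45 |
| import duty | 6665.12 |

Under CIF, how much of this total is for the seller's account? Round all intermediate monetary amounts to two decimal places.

CIF: the seller pays costs through ocean freight and marine insurance to the destination port.
Seller's account: goods 132195.56 + inland to port 269.22 + export clearance 235.69 + freight 2427.73 + insurance 139.69 = 135267.89
Buyer's account: destination terminal 974.14 + brokerage 445.45 + duty 6665.12 = 8084.71

Seller's account: AUD 135267.89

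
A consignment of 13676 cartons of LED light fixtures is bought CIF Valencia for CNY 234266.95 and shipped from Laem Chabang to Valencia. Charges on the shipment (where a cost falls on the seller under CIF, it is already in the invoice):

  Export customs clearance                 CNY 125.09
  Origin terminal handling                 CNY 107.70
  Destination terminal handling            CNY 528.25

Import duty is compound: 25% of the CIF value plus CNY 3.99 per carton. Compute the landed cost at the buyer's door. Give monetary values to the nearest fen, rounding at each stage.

Total landed cost: CNY 347929.18

CIF: the seller pays costs through ocean freight and marine insurance to the destination port.
Already in the invoice (seller's account under CIF): export clearance, origin terminal — exclude.
The CIF price already equals the CIF value: 234266.95
Ad valorem component: 234266.95 × 25% = 58566.74
Specific component: 13676 × 3.99 = 54567.24
Import duty = 58566.74 + 54567.24 = 113133.98
Buyer bears: destination terminal 528.25 + duty 113133.98 = 113662.23
Landed cost = invoice 234266.95 + 113662.23 = 347929.18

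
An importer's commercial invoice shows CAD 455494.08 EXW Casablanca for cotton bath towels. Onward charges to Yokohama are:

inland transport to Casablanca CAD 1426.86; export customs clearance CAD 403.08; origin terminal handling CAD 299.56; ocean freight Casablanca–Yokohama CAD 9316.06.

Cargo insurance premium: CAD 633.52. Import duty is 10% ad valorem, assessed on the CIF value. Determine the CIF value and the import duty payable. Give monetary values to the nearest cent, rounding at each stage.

CIF = EXW price + pre-shipment costs + freight + insurance
CIF = 455494.08 + 1426.86 + 403.08 + 299.56 + 9316.06 + 633.52 = 467573.16
Import duty = 467573.16 × 10% = 46757.32

CIF value: CAD 467573.16; import duty: CAD 46757.32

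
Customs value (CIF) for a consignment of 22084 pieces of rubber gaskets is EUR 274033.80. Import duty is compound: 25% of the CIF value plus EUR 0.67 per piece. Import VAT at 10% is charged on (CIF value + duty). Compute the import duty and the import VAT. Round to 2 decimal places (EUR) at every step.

Ad valorem component: 274033.80 × 25% = 68508.45
Specific component: 22084 × 0.67 = 14796.28
Import duty = 68508.45 + 14796.28 = 83304.73
VAT base = CIF + duty = 274033.80 + 83304.73 = 357338.53
Import VAT = 357338.53 × 10% = 35733.85

Import duty: EUR 83304.73; import VAT: EUR 35733.85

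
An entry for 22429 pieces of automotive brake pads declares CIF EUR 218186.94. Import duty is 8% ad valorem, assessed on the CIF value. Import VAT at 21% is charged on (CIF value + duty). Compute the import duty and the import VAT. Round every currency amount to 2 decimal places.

Import duty: EUR 17454.96; import VAT: EUR 49484.80

Import duty = 218186.94 × 8% = 17454.96
VAT base = CIF + duty = 218186.94 + 17454.96 = 235641.90
Import VAT = 235641.90 × 21% = 49484.80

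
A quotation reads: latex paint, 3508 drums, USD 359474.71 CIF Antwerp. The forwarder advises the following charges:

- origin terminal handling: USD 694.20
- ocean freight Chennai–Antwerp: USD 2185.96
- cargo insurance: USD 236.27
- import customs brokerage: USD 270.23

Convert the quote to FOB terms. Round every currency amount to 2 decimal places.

FOB price: USD 357052.48

Not relevant to the conversion: origin terminal — on the seller under both CIF and FOB; already in the CIF price and stays in the FOB price. brokerage — on the buyer under both terms; not part of either seller's price.
From CIF to FOB, the seller no longer bears: freight, insurance.
FOB price = 359474.71 − 2185.96 − 236.27 = 357052.48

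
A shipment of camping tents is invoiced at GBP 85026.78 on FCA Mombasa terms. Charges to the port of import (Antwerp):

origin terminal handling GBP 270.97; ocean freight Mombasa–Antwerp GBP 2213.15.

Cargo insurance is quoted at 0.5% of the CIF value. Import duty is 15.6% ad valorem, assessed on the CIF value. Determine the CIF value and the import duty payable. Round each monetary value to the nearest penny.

CIF value: GBP 87950.65; import duty: GBP 13720.30

Let C be the CIF value. C = FCA price + pre-shipment costs + freight + 0.5% × C
C − 0.5% × C = 85026.78 + 270.97 + 2213.15
0.995 × C = 87510.90
C = 87510.90 / 0.995 = 87950.65
Insurance premium = 0.5% × 87950.65 = 439.75
Import duty = 87950.65 × 15.6% = 13720.30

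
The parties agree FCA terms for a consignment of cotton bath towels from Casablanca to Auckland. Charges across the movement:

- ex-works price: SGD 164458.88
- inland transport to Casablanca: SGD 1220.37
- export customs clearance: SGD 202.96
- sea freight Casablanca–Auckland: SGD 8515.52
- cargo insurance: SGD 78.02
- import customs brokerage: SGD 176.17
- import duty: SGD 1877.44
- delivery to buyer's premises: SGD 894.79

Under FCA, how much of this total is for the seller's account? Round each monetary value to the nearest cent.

Seller's account: SGD 165882.21

FCA: the seller delivers export-cleared goods to the carrier; the buyer bears costs from that point.
Seller's account: goods 164458.88 + inland to port 1220.37 + export clearance 202.96 = 165882.21
Buyer's account: freight 8515.52 + insurance 78.02 + brokerage 176.17 + duty 1877.44 + delivery 894.79 = 11541.94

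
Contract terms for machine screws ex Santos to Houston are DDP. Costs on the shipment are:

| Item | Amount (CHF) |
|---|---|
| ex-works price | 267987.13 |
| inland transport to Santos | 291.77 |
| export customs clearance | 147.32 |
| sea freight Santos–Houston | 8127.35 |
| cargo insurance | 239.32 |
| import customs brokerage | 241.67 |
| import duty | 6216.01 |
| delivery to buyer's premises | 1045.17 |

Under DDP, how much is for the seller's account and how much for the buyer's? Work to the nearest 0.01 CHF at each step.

DDP: the seller bears all costs including import duty.
Seller's account: goods 267987.13 + inland to port 291.77 + export clearance 147.32 + freight 8127.35 + insurance 239.32 + brokerage 241.67 + duty 6216.01 + delivery 1045.17 = 284295.74
Buyer's account: 0.00

Seller: CHF 284295.74; buyer: CHF 0.00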